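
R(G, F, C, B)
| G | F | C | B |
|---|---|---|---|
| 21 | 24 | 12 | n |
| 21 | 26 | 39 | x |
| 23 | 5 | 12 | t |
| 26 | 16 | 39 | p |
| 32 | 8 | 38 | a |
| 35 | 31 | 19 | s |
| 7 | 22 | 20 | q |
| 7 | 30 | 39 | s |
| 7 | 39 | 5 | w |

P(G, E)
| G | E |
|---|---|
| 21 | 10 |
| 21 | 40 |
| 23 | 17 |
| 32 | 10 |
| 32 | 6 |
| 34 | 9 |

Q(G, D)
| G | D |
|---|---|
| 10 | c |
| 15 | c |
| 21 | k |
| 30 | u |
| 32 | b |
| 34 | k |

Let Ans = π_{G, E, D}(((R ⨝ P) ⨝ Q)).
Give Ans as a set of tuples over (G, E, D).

Natural join on G: {(21, 24, 12, n, 10), (21, 24, 12, n, 40), (21, 26, 39, x, 10), (21, 26, 39, x, 40), (23, 5, 12, t, 17), (32, 8, 38, a, 10), (32, 8, 38, a, 6)}
Natural join on G: {(21, 24, 12, n, 10, k), (21, 24, 12, n, 40, k), (21, 26, 39, x, 10, k), (21, 26, 39, x, 40, k), (32, 8, 38, a, 10, b), (32, 8, 38, a, 6, b)}
π_{G, E, D} gives {(21, 10, k), (21, 40, k), (32, 10, b), (32, 6, b)} (2 duplicate(s) eliminated).

{(21, 10, k), (21, 40, k), (32, 10, b), (32, 6, b)}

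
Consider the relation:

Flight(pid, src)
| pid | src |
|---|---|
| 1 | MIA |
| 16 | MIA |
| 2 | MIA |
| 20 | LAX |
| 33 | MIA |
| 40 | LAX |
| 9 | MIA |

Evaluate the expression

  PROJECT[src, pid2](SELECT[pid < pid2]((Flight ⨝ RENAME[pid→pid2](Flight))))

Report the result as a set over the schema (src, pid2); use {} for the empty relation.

{(LAX, 40), (MIA, 16), (MIA, 2), (MIA, 33), (MIA, 9)}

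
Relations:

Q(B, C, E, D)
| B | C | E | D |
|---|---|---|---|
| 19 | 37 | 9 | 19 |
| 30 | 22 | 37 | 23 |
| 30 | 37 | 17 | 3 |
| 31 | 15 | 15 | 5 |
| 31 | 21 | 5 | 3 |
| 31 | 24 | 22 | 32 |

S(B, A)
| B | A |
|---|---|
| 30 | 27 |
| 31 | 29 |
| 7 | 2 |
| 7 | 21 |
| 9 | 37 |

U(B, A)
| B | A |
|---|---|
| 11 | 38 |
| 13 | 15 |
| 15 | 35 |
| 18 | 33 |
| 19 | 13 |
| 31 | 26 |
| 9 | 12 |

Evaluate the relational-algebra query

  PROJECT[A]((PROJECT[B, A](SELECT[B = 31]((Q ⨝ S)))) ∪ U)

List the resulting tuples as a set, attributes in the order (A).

{12, 13, 15, 26, 29, 33, 35, 38}

Natural join on B: {(30, 22, 37, 23, 27), (30, 37, 17, 3, 27), (31, 15, 15, 5, 29), (31, 21, 5, 3, 29), (31, 24, 22, 32, 29)}
σ[B = 31]: keep tuples satisfying B = 31 → {(31, 15, 15, 5, 29), (31, 21, 5, 3, 29), (31, 24, 22, 32, 29)}
Keep only column(s) B, A (2 duplicate(s) eliminated): {(31, 29)}
Set union of the two operands is {(11, 38), (13, 15), (15, 35), (18, 33), (19, 13), (31, 26), (31, 29), (9, 12)}.
Keep only column(s) A: {12, 13, 15, 26, 29, 33, 35, 38}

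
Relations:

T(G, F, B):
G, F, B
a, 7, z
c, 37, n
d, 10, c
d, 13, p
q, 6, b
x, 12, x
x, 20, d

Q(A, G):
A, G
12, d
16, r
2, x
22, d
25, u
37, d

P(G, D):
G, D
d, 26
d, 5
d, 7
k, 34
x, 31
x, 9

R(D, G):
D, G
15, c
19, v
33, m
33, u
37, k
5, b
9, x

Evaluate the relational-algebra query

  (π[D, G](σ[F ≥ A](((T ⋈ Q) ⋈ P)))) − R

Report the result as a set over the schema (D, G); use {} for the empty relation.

Joining T and Q on G yields {(d, 10, c, 12), (d, 10, c, 22), (d, 10, c, 37), (d, 13, p, 12), (d, 13, p, 22), (d, 13, p, 37), (x, 12, x, 2), (x, 20, d, 2)}.
Joining (T ⋈ Q) and P on G yields {(d, 10, c, 12, 26), (d, 10, c, 12, 5), (d, 10, c, 12, 7), (d, 10, c, 22, 26), (d, 10, c, 22, 5), (d, 10, c, 22, 7), (d, 10, c, 37, 26), (d, 10, c, 37, 5), (d, 10, c, 37, 7), (d, 13, p, 12, 26), (d, 13, p, 12, 5), (d, 13, p, 12, 7), (d, 13, p, 22, 26), (d, 13, p, 22, 5), (d, 13, p, 22, 7), (d, 13, p, 37, 26), (d, 13, p, 37, 5), (d, 13, p, 37, 7), (x, 12, x, 2, 31), (x, 12, x, 2, 9), (x, 20, d, 2, 31), (x, 20, d, 2, 9)}.
Filtering on F ≥ A leaves {(d, 13, p, 12, 26), (d, 13, p, 12, 5), (d, 13, p, 12, 7), (x, 12, x, 2, 31), (x, 12, x, 2, 9), (x, 20, d, 2, 31), (x, 20, d, 2, 9)}.
π[D, G]: project onto (D, G) (2 duplicate(s) eliminated) → {(26, d), (31, x), (5, d), (7, d), (9, x)}
Difference: {(26, d), (31, x), (5, d), (7, d), (9, x)} with {(15, c), (19, v), (33, m), (33, u), (37, k), (5, b), (9, x)} → {(26, d), (31, x), (5, d), (7, d)}

{(26, d), (31, x), (5, d), (7, d)}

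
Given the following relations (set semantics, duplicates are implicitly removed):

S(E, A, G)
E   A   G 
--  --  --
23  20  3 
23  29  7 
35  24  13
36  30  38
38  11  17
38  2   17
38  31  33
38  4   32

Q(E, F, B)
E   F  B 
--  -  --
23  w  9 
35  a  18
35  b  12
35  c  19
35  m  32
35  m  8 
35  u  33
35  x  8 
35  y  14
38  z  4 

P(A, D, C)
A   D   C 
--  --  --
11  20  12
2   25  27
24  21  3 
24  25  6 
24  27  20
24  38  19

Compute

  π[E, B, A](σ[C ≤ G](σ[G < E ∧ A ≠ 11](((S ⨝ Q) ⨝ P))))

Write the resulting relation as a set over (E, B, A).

{(35, 12, 24), (35, 14, 24), (35, 18, 24), (35, 19, 24), (35, 32, 24), (35, 33, 24), (35, 8, 24)}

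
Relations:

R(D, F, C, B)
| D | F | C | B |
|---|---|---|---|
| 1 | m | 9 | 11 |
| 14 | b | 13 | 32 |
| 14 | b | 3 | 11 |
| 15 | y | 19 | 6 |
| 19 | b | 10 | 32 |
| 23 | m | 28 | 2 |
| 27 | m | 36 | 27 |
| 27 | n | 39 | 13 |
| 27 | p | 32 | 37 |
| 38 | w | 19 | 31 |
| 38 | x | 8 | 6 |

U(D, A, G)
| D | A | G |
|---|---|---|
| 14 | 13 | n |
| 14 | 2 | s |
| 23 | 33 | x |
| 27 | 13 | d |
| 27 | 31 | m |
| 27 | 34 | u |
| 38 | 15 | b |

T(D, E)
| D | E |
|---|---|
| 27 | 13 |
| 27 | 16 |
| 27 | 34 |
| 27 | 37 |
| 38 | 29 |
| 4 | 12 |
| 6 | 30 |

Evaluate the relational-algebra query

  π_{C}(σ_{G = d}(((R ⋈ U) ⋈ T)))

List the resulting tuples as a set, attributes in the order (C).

{32, 36, 39}

Joining R and U on D yields {(14, b, 13, 32, 13, n), (14, b, 13, 32, 2, s), (14, b, 3, 11, 13, n), (14, b, 3, 11, 2, s), (23, m, 28, 2, 33, x), (27, m, 36, 27, 13, d), (27, m, 36, 27, 31, m), (27, m, 36, 27, 34, u), (27, n, 39, 13, 13, d), (27, n, 39, 13, 31, m), (27, n, 39, 13, 34, u), (27, p, 32, 37, 13, d), (27, p, 32, 37, 31, m), (27, p, 32, 37, 34, u), (38, w, 19, 31, 15, b), (38, x, 8, 6, 15, b)}.
Joining (R ⋈ U) and T on D yields {(27, m, 36, 27, 13, d, 13), (27, m, 36, 27, 13, d, 16), (27, m, 36, 27, 13, d, 34), (27, m, 36, 27, 13, d, 37), (27, m, 36, 27, 31, m, 13), (27, m, 36, 27, 31, m, 16), (27, m, 36, 27, 31, m, 34), (27, m, 36, 27, 31, m, 37), (27, m, 36, 27, 34, u, 13), (27, m, 36, 27, 34, u, 16), (27, m, 36, 27, 34, u, 34), (27, m, 36, 27, 34, u, 37), (27, n, 39, 13, 13, d, 13), (27, n, 39, 13, 13, d, 16), (27, n, 39, 13, 13, d, 34), (27, n, 39, 13, 13, d, 37), (27, n, 39, 13, 31, m, 13), (27, n, 39, 13, 31, m, 16), (27, n, 39, 13, 31, m, 34), (27, n, 39, 13, 31, m, 37), (27, n, 39, 13, 34, u, 13), (27, n, 39, 13, 34, u, 16), (27, n, 39, 13, 34, u, 34), (27, n, 39, 13, 34, u, 37), (27, p, 32, 37, 13, d, 13), (27, p, 32, 37, 13, d, 16), (27, p, 32, 37, 13, d, 34), (27, p, 32, 37, 13, d, 37), (27, p, 32, 37, 31, m, 13), (27, p, 32, 37, 31, m, 16), (27, p, 32, 37, 31, m, 34), (27, p, 32, 37, 31, m, 37), (27, p, 32, 37, 34, u, 13), (27, p, 32, 37, 34, u, 16), (27, p, 32, 37, 34, u, 34), (27, p, 32, 37, 34, u, 37), (38, w, 19, 31, 15, b, 29), (38, x, 8, 6, 15, b, 29)}.
Apply σ_{G = d}; surviving tuples: {(27, m, 36, 27, 13, d, 13), (27, m, 36, 27, 13, d, 16), (27, m, 36, 27, 13, d, 34), (27, m, 36, 27, 13, d, 37), (27, n, 39, 13, 13, d, 13), (27, n, 39, 13, 13, d, 16), (27, n, 39, 13, 13, d, 34), (27, n, 39, 13, 13, d, 37), (27, p, 32, 37, 13, d, 13), (27, p, 32, 37, 13, d, 16), (27, p, 32, 37, 13, d, 34), (27, p, 32, 37, 13, d, 37)}
Projecting to C (9 duplicate(s) eliminated): {32, 36, 39}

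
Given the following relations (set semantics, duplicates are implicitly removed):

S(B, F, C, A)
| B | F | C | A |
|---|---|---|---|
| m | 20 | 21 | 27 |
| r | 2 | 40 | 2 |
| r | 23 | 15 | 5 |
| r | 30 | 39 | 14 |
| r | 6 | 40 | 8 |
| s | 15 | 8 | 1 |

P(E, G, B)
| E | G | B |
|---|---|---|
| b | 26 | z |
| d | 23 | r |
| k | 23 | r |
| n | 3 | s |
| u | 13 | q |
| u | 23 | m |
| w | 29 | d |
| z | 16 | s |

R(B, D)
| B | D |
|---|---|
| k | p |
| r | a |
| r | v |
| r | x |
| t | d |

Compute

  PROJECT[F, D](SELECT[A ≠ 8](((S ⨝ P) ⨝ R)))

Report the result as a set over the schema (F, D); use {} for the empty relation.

S ⋈ P (natural join on B): {(m, 20, 21, 27, u, 23), (r, 2, 40, 2, d, 23), (r, 2, 40, 2, k, 23), (r, 23, 15, 5, d, 23), (r, 23, 15, 5, k, 23), (r, 30, 39, 14, d, 23), (r, 30, 39, 14, k, 23), (r, 6, 40, 8, d, 23), (r, 6, 40, 8, k, 23), (s, 15, 8, 1, n, 3), (s, 15, 8, 1, z, 16)}
(S ⨝ P) ⋈ R (natural join on B): {(r, 2, 40, 2, d, 23, a), (r, 2, 40, 2, d, 23, v), (r, 2, 40, 2, d, 23, x), (r, 2, 40, 2, k, 23, a), (r, 2, 40, 2, k, 23, v), (r, 2, 40, 2, k, 23, x), (r, 23, 15, 5, d, 23, a), (r, 23, 15, 5, d, 23, v), (r, 23, 15, 5, d, 23, x), (r, 23, 15, 5, k, 23, a), (r, 23, 15, 5, k, 23, v), (r, 23, 15, 5, k, 23, x), (r, 30, 39, 14, d, 23, a), (r, 30, 39, 14, d, 23, v), (r, 30, 39, 14, d, 23, x), (r, 30, 39, 14, k, 23, a), (r, 30, 39, 14, k, 23, v), (r, 30, 39, 14, k, 23, x), (r, 6, 40, 8, d, 23, a), (r, 6, 40, 8, d, 23, v), (r, 6, 40, 8, d, 23, x), (r, 6, 40, 8, k, 23, a), (r, 6, 40, 8, k, 23, v), (r, 6, 40, 8, k, 23, x)}
Selection A ≠ 8: {(r, 2, 40, 2, d, 23, a), (r, 2, 40, 2, d, 23, v), (r, 2, 40, 2, d, 23, x), (r, 2, 40, 2, k, 23, a), (r, 2, 40, 2, k, 23, v), (r, 2, 40, 2, k, 23, x), (r, 23, 15, 5, d, 23, a), (r, 23, 15, 5, d, 23, v), (r, 23, 15, 5, d, 23, x), (r, 23, 15, 5, k, 23, a), (r, 23, 15, 5, k, 23, v), (r, 23, 15, 5, k, 23, x), (r, 30, 39, 14, d, 23, a), (r, 30, 39, 14, d, 23, v), (r, 30, 39, 14, d, 23, x), (r, 30, 39, 14, k, 23, a), (r, 30, 39, 14, k, 23, v), (r, 30, 39, 14, k, 23, x)}
π_{F, D} gives {(2, a), (2, v), (2, x), (23, a), (23, v), (23, x), (30, a), (30, v), (30, x)} (9 duplicate(s) eliminated).

{(2, a), (2, v), (2, x), (23, a), (23, v), (23, x), (30, a), (30, v), (30, x)}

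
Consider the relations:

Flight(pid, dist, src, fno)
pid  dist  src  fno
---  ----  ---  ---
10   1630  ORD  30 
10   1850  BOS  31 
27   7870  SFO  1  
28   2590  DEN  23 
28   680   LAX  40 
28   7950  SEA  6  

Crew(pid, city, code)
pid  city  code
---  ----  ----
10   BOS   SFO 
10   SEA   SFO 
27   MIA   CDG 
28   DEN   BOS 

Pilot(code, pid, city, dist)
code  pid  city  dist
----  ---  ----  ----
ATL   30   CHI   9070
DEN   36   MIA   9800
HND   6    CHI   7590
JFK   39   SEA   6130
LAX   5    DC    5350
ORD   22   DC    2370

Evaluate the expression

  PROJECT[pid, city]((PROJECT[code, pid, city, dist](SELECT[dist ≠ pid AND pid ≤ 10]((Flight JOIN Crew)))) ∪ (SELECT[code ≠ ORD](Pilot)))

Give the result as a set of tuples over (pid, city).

{(10, BOS), (10, SEA), (30, CHI), (36, MIA), (39, SEA), (5, DC), (6, CHI)}

Flight ⋈ Crew (natural join on pid): {(10, 1630, ORD, 30, BOS, SFO), (10, 1630, ORD, 30, SEA, SFO), (10, 1850, BOS, 31, BOS, SFO), (10, 1850, BOS, 31, SEA, SFO), (27, 7870, SFO, 1, MIA, CDG), (28, 2590, DEN, 23, DEN, BOS), (28, 680, LAX, 40, DEN, BOS), (28, 7950, SEA, 6, DEN, BOS)}
Apply σ_{dist ≠ pid AND pid ≤ 10}; surviving tuples: {(10, 1630, ORD, 30, BOS, SFO), (10, 1630, ORD, 30, SEA, SFO), (10, 1850, BOS, 31, BOS, SFO), (10, 1850, BOS, 31, SEA, SFO)}
π[code, pid, city, dist]: project onto (code, pid, city, dist) → {(SFO, 10, BOS, 1630), (SFO, 10, BOS, 1850), (SFO, 10, SEA, 1630), (SFO, 10, SEA, 1850)}
Apply σ_{code ≠ ORD}; surviving tuples: {(ATL, 30, CHI, 9070), (DEN, 36, MIA, 9800), (HND, 6, CHI, 7590), (JFK, 39, SEA, 6130), (LAX, 5, DC, 5350)}
Union: {(SFO, 10, BOS, 1630), (SFO, 10, BOS, 1850), (SFO, 10, SEA, 1630), (SFO, 10, SEA, 1850)} with {(ATL, 30, CHI, 9070), (DEN, 36, MIA, 9800), (HND, 6, CHI, 7590), (JFK, 39, SEA, 6130), (LAX, 5, DC, 5350)} → {(ATL, 30, CHI, 9070), (DEN, 36, MIA, 9800), (HND, 6, CHI, 7590), (JFK, 39, SEA, 6130), (LAX, 5, DC, 5350), (SFO, 10, BOS, 1630), (SFO, 10, BOS, 1850), (SFO, 10, SEA, 1630), (SFO, 10, SEA, 1850)}
π[pid, city]: project onto (pid, city) (2 duplicate(s) eliminated) → {(10, BOS), (10, SEA), (30, CHI), (36, MIA), (39, SEA), (5, DC), (6, CHI)}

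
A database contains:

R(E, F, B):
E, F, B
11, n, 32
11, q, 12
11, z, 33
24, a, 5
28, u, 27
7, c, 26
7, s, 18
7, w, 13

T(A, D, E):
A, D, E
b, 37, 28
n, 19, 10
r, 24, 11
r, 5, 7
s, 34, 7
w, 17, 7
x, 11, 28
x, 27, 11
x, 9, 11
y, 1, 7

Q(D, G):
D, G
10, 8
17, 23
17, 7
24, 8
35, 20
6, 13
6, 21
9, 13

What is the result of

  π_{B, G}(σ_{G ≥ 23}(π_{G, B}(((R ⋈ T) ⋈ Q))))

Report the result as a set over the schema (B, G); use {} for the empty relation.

R ⋈ T (natural join on E): {(11, n, 32, r, 24), (11, n, 32, x, 27), (11, n, 32, x, 9), (11, q, 12, r, 24), (11, q, 12, x, 27), (11, q, 12, x, 9), (11, z, 33, r, 24), (11, z, 33, x, 27), (11, z, 33, x, 9), (28, u, 27, b, 37), (28, u, 27, x, 11), (7, c, 26, r, 5), (7, c, 26, s, 34), (7, c, 26, w, 17), (7, c, 26, y, 1), (7, s, 18, r, 5), (7, s, 18, s, 34), (7, s, 18, w, 17), (7, s, 18, y, 1), (7, w, 13, r, 5), (7, w, 13, s, 34), (7, w, 13, w, 17), (7, w, 13, y, 1)}
(R ⋈ T) ⋈ Q (natural join on D): {(11, n, 32, r, 24, 8), (11, n, 32, x, 9, 13), (11, q, 12, r, 24, 8), (11, q, 12, x, 9, 13), (11, z, 33, r, 24, 8), (11, z, 33, x, 9, 13), (7, c, 26, w, 17, 23), (7, c, 26, w, 17, 7), (7, s, 18, w, 17, 23), (7, s, 18, w, 17, 7), (7, w, 13, w, 17, 23), (7, w, 13, w, 17, 7)}
π[G, B]: project onto (G, B) → {(13, 12), (13, 32), (13, 33), (23, 13), (23, 18), (23, 26), (7, 13), (7, 18), (7, 26), (8, 12), (8, 32), (8, 33)}
Filtering on G ≥ 23 leaves {(23, 13), (23, 18), (23, 26)}.
π[B, G]: project onto (B, G) → {(13, 23), (18, 23), (26, 23)}

{(13, 23), (18, 23), (26, 23)}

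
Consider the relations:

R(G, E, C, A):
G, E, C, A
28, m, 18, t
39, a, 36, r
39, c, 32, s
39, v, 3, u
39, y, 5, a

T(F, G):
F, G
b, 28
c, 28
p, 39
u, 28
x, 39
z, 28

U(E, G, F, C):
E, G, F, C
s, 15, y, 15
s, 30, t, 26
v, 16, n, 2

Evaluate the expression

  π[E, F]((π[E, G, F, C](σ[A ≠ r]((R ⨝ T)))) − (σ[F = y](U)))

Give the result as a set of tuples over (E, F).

Natural join on G: {(28, m, 18, t, b), (28, m, 18, t, c), (28, m, 18, t, u), (28, m, 18, t, z), (39, a, 36, r, p), (39, a, 36, r, x), (39, c, 32, s, p), (39, c, 32, s, x), (39, v, 3, u, p), (39, v, 3, u, x), (39, y, 5, a, p), (39, y, 5, a, x)}
Filtering on A ≠ r leaves {(28, m, 18, t, b), (28, m, 18, t, c), (28, m, 18, t, u), (28, m, 18, t, z), (39, c, 32, s, p), (39, c, 32, s, x), (39, v, 3, u, p), (39, v, 3, u, x), (39, y, 5, a, p), (39, y, 5, a, x)}.
π[E, G, F, C]: project onto (E, G, F, C) → {(c, 39, p, 32), (c, 39, x, 32), (m, 28, b, 18), (m, 28, c, 18), (m, 28, u, 18), (m, 28, z, 18), (v, 39, p, 3), (v, 39, x, 3), (y, 39, p, 5), (y, 39, x, 5)}
Filtering on F = y leaves {(s, 15, y, 15)}.
Taking the difference: {(c, 39, p, 32), (c, 39, x, 32), (m, 28, b, 18), (m, 28, c, 18), (m, 28, u, 18), (m, 28, z, 18), (v, 39, p, 3), (v, 39, x, 3), (y, 39, p, 5), (y, 39, x, 5)}
π[E, F]: project onto (E, F) → {(c, p), (c, x), (m, b), (m, c), (m, u), (m, z), (v, p), (v, x), (y, p), (y, x)}

{(c, p), (c, x), (m, b), (m, c), (m, u), (m, z), (v, p), (v, x), (y, p), (y, x)}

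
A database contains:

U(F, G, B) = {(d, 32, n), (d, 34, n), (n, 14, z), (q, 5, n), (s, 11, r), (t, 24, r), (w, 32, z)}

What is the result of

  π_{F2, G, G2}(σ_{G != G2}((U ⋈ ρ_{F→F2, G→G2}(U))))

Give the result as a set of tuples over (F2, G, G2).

ρ[F→F2, G→G2]: schema becomes (F2, G2, B); tuples unchanged.
Joining U and ρ_{F→F2, G→G2}(U) on B yields {(d, 32, n, d, 32), (d, 32, n, d, 34), (d, 32, n, q, 5), (d, 34, n, d, 32), (d, 34, n, d, 34), (d, 34, n, q, 5), (n, 14, z, n, 14), (n, 14, z, w, 32), (q, 5, n, d, 32), (q, 5, n, d, 34), (q, 5, n, q, 5), (s, 11, r, s, 11), (s, 11, r, t, 24), (t, 24, r, s, 11), (t, 24, r, t, 24), (w, 32, z, n, 14), (w, 32, z, w, 32)}.
σ[G != G2]: keep tuples satisfying G != G2 → {(d, 32, n, d, 34), (d, 32, n, q, 5), (d, 34, n, d, 32), (d, 34, n, q, 5), (n, 14, z, w, 32), (q, 5, n, d, 32), (q, 5, n, d, 34), (s, 11, r, t, 24), (t, 24, r, s, 11), (w, 32, z, n, 14)}
π_{F2, G, G2} gives {(d, 32, 34), (d, 34, 32), (d, 5, 32), (d, 5, 34), (n, 32, 14), (q, 32, 5), (q, 34, 5), (s, 24, 11), (t, 11, 24), (w, 14, 32)}.

{(d, 32, 34), (d, 34, 32), (d, 5, 32), (d, 5, 34), (n, 32, 14), (q, 32, 5), (q, 34, 5), (s, 24, 11), (t, 11, 24), (w, 14, 32)}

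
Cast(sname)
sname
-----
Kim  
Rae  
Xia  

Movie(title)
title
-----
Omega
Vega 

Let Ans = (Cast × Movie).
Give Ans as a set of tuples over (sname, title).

{(Kim, Omega), (Kim, Vega), (Rae, Omega), (Rae, Vega), (Xia, Omega), (Xia, Vega)}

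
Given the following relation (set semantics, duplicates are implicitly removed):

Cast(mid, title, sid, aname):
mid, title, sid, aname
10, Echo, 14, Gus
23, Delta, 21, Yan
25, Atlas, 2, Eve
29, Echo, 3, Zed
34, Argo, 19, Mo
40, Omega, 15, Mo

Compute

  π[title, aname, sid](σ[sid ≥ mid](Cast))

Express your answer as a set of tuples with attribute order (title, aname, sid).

{(Echo, Gus, 14)}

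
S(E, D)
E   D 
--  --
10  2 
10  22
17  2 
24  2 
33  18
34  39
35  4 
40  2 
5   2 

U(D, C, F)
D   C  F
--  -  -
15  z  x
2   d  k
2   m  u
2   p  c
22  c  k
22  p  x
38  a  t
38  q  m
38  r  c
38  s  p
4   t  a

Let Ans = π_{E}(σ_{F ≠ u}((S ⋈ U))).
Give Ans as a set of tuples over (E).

{10, 17, 24, 35, 40, 5}

Joining S and U on D yields {(10, 2, d, k), (10, 2, m, u), (10, 2, p, c), (10, 22, c, k), (10, 22, p, x), (17, 2, d, k), (17, 2, m, u), (17, 2, p, c), (24, 2, d, k), (24, 2, m, u), (24, 2, p, c), (35, 4, t, a), (40, 2, d, k), (40, 2, m, u), (40, 2, p, c), (5, 2, d, k), (5, 2, m, u), (5, 2, p, c)}.
Selection F ≠ u: {(10, 2, d, k), (10, 2, p, c), (10, 22, c, k), (10, 22, p, x), (17, 2, d, k), (17, 2, p, c), (24, 2, d, k), (24, 2, p, c), (35, 4, t, a), (40, 2, d, k), (40, 2, p, c), (5, 2, d, k), (5, 2, p, c)}
π_{E} gives {10, 17, 24, 35, 40, 5} (7 duplicate(s) eliminated).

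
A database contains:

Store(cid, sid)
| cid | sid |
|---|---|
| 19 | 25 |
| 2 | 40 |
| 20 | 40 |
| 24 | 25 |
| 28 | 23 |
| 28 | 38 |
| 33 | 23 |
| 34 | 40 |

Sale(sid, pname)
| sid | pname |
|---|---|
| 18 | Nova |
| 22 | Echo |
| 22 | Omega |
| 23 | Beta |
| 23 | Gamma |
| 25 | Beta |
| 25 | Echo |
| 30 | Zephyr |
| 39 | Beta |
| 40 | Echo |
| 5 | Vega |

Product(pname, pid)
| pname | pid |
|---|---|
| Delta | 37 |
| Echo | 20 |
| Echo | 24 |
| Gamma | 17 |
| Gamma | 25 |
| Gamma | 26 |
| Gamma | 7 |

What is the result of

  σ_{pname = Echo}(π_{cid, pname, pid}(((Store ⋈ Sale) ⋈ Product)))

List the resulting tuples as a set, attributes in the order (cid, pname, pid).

Store ⋈ Sale (natural join on sid): {(19, 25, Beta), (19, 25, Echo), (2, 40, Echo), (20, 40, Echo), (24, 25, Beta), (24, 25, Echo), (28, 23, Beta), (28, 23, Gamma), (33, 23, Beta), (33, 23, Gamma), (34, 40, Echo)}
(Store ⋈ Sale) ⋈ Product (natural join on pname): {(19, 25, Echo, 20), (19, 25, Echo, 24), (2, 40, Echo, 20), (2, 40, Echo, 24), (20, 40, Echo, 20), (20, 40, Echo, 24), (24, 25, Echo, 20), (24, 25, Echo, 24), (28, 23, Gamma, 17), (28, 23, Gamma, 25), (28, 23, Gamma, 26), (28, 23, Gamma, 7), (33, 23, Gamma, 17), (33, 23, Gamma, 25), (33, 23, Gamma, 26), (33, 23, Gamma, 7), (34, 40, Echo, 20), (34, 40, Echo, 24)}
π[cid, pname, pid]: project onto (cid, pname, pid) → {(19, Echo, 20), (19, Echo, 24), (2, Echo, 20), (2, Echo, 24), (20, Echo, 20), (20, Echo, 24), (24, Echo, 20), (24, Echo, 24), (28, Gamma, 17), (28, Gamma, 25), (28, Gamma, 26), (28, Gamma, 7), (33, Gamma, 17), (33, Gamma, 25), (33, Gamma, 26), (33, Gamma, 7), (34, Echo, 20), (34, Echo, 24)}
Selection pname = Echo: {(19, Echo, 20), (19, Echo, 24), (2, Echo, 20), (2, Echo, 24), (20, Echo, 20), (20, Echo, 24), (24, Echo, 20), (24, Echo, 24), (34, Echo, 20), (34, Echo, 24)}

{(19, Echo, 20), (19, Echo, 24), (2, Echo, 20), (2, Echo, 24), (20, Echo, 20), (20, Echo, 24), (24, Echo, 20), (24, Echo, 24), (34, Echo, 20), (34, Echo, 24)}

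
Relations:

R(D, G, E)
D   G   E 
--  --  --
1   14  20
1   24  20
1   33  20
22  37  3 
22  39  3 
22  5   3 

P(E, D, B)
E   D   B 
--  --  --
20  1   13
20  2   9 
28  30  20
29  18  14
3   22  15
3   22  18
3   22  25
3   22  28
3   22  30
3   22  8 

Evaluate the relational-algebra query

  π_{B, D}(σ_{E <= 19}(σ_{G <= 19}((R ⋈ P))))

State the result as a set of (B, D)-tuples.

Natural join on D, E: {(1, 14, 20, 13), (1, 24, 20, 13), (1, 33, 20, 13), (22, 37, 3, 15), (22, 37, 3, 18), (22, 37, 3, 25), (22, 37, 3, 28), (22, 37, 3, 30), (22, 37, 3, 8), (22, 39, 3, 15), (22, 39, 3, 18), (22, 39, 3, 25), (22, 39, 3, 28), (22, 39, 3, 30), (22, 39, 3, 8), (22, 5, 3, 15), (22, 5, 3, 18), (22, 5, 3, 25), (22, 5, 3, 28), (22, 5, 3, 30), (22, 5, 3, 8)}
Selection G <= 19: {(1, 14, 20, 13), (22, 5, 3, 15), (22, 5, 3, 18), (22, 5, 3, 25), (22, 5, 3, 28), (22, 5, 3, 30), (22, 5, 3, 8)}
Selection E <= 19: {(22, 5, 3, 15), (22, 5, 3, 18), (22, 5, 3, 25), (22, 5, 3, 28), (22, 5, 3, 30), (22, 5, 3, 8)}
π[B, D]: project onto (B, D) → {(15, 22), (18, 22), (25, 22), (28, 22), (30, 22), (8, 22)}

{(15, 22), (18, 22), (25, 22), (28, 22), (30, 22), (8, 22)}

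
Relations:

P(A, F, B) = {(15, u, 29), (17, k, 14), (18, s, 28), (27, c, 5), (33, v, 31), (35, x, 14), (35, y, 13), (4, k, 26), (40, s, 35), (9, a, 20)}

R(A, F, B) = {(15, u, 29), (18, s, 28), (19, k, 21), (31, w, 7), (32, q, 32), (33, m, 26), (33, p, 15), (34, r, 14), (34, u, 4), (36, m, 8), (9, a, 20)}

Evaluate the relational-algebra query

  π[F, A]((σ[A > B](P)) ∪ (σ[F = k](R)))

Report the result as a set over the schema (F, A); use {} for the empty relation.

Apply σ_{A > B}; surviving tuples: {(17, k, 14), (27, c, 5), (33, v, 31), (35, x, 14), (35, y, 13), (40, s, 35)}
Apply σ_{F = k}; surviving tuples: {(19, k, 21)}
Set union of the two operands is {(17, k, 14), (19, k, 21), (27, c, 5), (33, v, 31), (35, x, 14), (35, y, 13), (40, s, 35)}.
π[F, A]: project onto (F, A) → {(c, 27), (k, 17), (k, 19), (s, 40), (v, 33), (x, 35), (y, 35)}

{(c, 27), (k, 17), (k, 19), (s, 40), (v, 33), (x, 35), (y, 35)}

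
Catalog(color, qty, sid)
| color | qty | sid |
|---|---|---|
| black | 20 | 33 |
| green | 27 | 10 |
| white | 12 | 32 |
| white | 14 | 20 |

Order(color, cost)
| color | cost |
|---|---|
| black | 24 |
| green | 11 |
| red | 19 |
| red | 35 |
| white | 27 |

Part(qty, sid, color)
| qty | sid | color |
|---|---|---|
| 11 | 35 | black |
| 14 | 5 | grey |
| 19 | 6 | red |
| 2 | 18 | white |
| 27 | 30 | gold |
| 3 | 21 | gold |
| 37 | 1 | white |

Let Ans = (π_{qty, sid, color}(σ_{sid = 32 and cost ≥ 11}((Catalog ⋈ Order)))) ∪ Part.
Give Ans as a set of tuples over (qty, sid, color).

{(11, 35, black), (12, 32, white), (14, 5, grey), (19, 6, red), (2, 18, white), (27, 30, gold), (3, 21, gold), (37, 1, white)}

Catalog ⋈ Order (natural join on color): {(black, 20, 33, 24), (green, 27, 10, 11), (white, 12, 32, 27), (white, 14, 20, 27)}
Apply σ_{sid = 32 and cost ≥ 11}; surviving tuples: {(white, 12, 32, 27)}
π[qty, sid, color]: project onto (qty, sid, color) → {(12, 32, white)}
Taking the union: {(11, 35, black), (12, 32, white), (14, 5, grey), (19, 6, red), (2, 18, white), (27, 30, gold), (3, 21, gold), (37, 1, white)}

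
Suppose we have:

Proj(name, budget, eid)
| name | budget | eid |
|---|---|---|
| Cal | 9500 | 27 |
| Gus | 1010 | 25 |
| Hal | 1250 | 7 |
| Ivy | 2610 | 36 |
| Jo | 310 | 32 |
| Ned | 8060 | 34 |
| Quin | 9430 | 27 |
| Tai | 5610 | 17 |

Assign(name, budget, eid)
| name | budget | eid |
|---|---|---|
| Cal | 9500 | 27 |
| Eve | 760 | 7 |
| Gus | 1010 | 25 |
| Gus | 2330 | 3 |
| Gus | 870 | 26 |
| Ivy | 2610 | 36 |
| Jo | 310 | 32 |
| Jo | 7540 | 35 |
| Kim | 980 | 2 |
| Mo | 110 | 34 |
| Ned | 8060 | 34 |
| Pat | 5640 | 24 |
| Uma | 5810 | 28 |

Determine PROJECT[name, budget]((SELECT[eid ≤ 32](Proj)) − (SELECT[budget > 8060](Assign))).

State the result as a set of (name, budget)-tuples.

{(Gus, 1010), (Hal, 1250), (Jo, 310), (Quin, 9430), (Tai, 5610)}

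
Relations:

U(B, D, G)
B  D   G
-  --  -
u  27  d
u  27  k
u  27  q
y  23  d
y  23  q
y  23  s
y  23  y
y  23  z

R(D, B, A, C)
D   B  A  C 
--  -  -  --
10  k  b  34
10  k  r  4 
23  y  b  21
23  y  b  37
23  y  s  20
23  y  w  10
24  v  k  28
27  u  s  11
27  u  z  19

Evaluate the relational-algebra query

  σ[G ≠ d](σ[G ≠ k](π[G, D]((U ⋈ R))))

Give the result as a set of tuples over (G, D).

U ⋈ R (natural join on B, D): {(u, 27, d, s, 11), (u, 27, d, z, 19), (u, 27, k, s, 11), (u, 27, k, z, 19), (u, 27, q, s, 11), (u, 27, q, z, 19), (y, 23, d, b, 21), (y, 23, d, b, 37), (y, 23, d, s, 20), (y, 23, d, w, 10), (y, 23, q, b, 21), (y, 23, q, b, 37), (y, 23, q, s, 20), (y, 23, q, w, 10), (y, 23, s, b, 21), (y, 23, s, b, 37), (y, 23, s, s, 20), (y, 23, s, w, 10), (y, 23, y, b, 21), (y, 23, y, b, 37), (y, 23, y, s, 20), (y, 23, y, w, 10), (y, 23, z, b, 21), (y, 23, z, b, 37), (y, 23, z, s, 20), (y, 23, z, w, 10)}
Keep only column(s) G, D (18 duplicate(s) eliminated): {(d, 23), (d, 27), (k, 27), (q, 23), (q, 27), (s, 23), (y, 23), (z, 23)}
Filtering on G ≠ k leaves {(d, 23), (d, 27), (q, 23), (q, 27), (s, 23), (y, 23), (z, 23)}.
Filtering on G ≠ d leaves {(q, 23), (q, 27), (s, 23), (y, 23), (z, 23)}.

{(q, 23), (q, 27), (s, 23), (y, 23), (z, 23)}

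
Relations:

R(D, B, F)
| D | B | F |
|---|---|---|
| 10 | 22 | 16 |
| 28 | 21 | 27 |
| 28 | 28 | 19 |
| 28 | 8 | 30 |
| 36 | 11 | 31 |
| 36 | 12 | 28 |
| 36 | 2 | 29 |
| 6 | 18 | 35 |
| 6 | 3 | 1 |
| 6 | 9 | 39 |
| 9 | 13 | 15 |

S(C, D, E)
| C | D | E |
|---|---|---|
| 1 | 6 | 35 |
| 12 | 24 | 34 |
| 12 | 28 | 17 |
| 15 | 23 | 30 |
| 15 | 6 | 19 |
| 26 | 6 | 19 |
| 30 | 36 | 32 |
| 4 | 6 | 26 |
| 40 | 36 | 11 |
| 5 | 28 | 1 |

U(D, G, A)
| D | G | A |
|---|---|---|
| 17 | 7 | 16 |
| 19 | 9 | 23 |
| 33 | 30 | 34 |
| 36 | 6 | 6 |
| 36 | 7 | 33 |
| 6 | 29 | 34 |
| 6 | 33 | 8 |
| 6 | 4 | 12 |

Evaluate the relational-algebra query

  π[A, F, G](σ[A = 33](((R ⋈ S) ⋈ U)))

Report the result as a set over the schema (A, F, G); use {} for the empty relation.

Natural join on D: {(28, 21, 27, 12, 17), (28, 21, 27, 5, 1), (28, 28, 19, 12, 17), (28, 28, 19, 5, 1), (28, 8, 30, 12, 17), (28, 8, 30, 5, 1), (36, 11, 31, 30, 32), (36, 11, 31, 40, 11), (36, 12, 28, 30, 32), (36, 12, 28, 40, 11), (36, 2, 29, 30, 32), (36, 2, 29, 40, 11), (6, 18, 35, 1, 35), (6, 18, 35, 15, 19), (6, 18, 35, 26, 19), (6, 18, 35, 4, 26), (6, 3, 1, 1, 35), (6, 3, 1, 15, 19), (6, 3, 1, 26, 19), (6, 3, 1, 4, 26), (6, 9, 39, 1, 35), (6, 9, 39, 15, 19), (6, 9, 39, 26, 19), (6, 9, 39, 4, 26)}
Natural join on D: {(36, 11, 31, 30, 32, 6, 6), (36, 11, 31, 30, 32, 7, 33), (36, 11, 31, 40, 11, 6, 6), (36, 11, 31, 40, 11, 7, 33), (36, 12, 28, 30, 32, 6, 6), (36, 12, 28, 30, 32, 7, 33), (36, 12, 28, 40, 11, 6, 6), (36, 12, 28, 40, 11, 7, 33), (36, 2, 29, 30, 32, 6, 6), (36, 2, 29, 30, 32, 7, 33), (36, 2, 29, 40, 11, 6, 6), (36, 2, 29, 40, 11, 7, 33), (6, 18, 35, 1, 35, 29, 34), (6, 18, 35, 1, 35, 33, 8), (6, 18, 35, 1, 35, 4, 12), (6, 18, 35, 15, 19, 29, 34), (6, 18, 35, 15, 19, 33, 8), (6, 18, 35, 15, 19, 4, 12), (6, 18, 35, 26, 19, 29, 34), (6, 18, 35, 26, 19, 33, 8), (6, 18, 35, 26, 19, 4, 12), (6, 18, 35, 4, 26, 29, 34), (6, 18, 35, 4, 26, 33, 8), (6, 18, 35, 4, 26, 4, 12), (6, 3, 1, 1, 35, 29, 34), (6, 3, 1, 1, 35, 33, 8), (6, 3, 1, 1, 35, 4, 12), (6, 3, 1, 15, 19, 29, 34), (6, 3, 1, 15, 19, 33, 8), (6, 3, 1, 15, 19, 4, 12), (6, 3, 1, 26, 19, 29, 34), (6, 3, 1, 26, 19, 33, 8), (6, 3, 1, 26, 19, 4, 12), (6, 3, 1, 4, 26, 29, 34), (6, 3, 1, 4, 26, 33, 8), (6, 3, 1, 4, 26, 4, 12), (6, 9, 39, 1, 35, 29, 34), (6, 9, 39, 1, 35, 33, 8), (6, 9, 39, 1, 35, 4, 12), (6, 9, 39, 15, 19, 29, 34), (6, 9, 39, 15, 19, 33, 8), (6, 9, 39, 15, 19, 4, 12), (6, 9, 39, 26, 19, 29, 34), (6, 9, 39, 26, 19, 33, 8), (6, 9, 39, 26, 19, 4, 12), (6, 9, 39, 4, 26, 29, 34), (6, 9, 39, 4, 26, 33, 8), (6, 9, 39, 4, 26, 4, 12)}
σ[A = 33]: keep tuples satisfying A = 33 → {(36, 11, 31, 30, 32, 7, 33), (36, 11, 31, 40, 11, 7, 33), (36, 12, 28, 30, 32, 7, 33), (36, 12, 28, 40, 11, 7, 33), (36, 2, 29, 30, 32, 7, 33), (36, 2, 29, 40, 11, 7, 33)}
Projecting to A, F, G (3 duplicate(s) eliminated): {(33, 28, 7), (33, 29, 7), (33, 31, 7)}

{(33, 28, 7), (33, 29, 7), (33, 31, 7)}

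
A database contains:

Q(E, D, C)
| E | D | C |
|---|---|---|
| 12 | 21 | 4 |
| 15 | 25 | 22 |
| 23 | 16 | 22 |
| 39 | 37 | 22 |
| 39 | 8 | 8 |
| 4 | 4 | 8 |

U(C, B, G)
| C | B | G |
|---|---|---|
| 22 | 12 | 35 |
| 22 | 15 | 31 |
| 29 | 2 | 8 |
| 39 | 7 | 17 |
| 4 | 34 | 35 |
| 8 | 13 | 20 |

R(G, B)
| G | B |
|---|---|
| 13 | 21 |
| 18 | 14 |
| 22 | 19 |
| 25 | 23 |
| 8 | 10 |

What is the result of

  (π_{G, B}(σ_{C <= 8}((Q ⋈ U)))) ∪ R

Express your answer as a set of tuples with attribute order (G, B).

Natural join on C: {(12, 21, 4, 34, 35), (15, 25, 22, 12, 35), (15, 25, 22, 15, 31), (23, 16, 22, 12, 35), (23, 16, 22, 15, 31), (39, 37, 22, 12, 35), (39, 37, 22, 15, 31), (39, 8, 8, 13, 20), (4, 4, 8, 13, 20)}
Apply σ_{C <= 8}; surviving tuples: {(12, 21, 4, 34, 35), (39, 8, 8, 13, 20), (4, 4, 8, 13, 20)}
Keep only column(s) G, B (1 duplicate(s) eliminated): {(20, 13), (35, 34)}
Union: {(20, 13), (35, 34)} with {(13, 21), (18, 14), (22, 19), (25, 23), (8, 10)} → {(13, 21), (18, 14), (20, 13), (22, 19), (25, 23), (35, 34), (8, 10)}

{(13, 21), (18, 14), (20, 13), (22, 19), (25, 23), (35, 34), (8, 10)}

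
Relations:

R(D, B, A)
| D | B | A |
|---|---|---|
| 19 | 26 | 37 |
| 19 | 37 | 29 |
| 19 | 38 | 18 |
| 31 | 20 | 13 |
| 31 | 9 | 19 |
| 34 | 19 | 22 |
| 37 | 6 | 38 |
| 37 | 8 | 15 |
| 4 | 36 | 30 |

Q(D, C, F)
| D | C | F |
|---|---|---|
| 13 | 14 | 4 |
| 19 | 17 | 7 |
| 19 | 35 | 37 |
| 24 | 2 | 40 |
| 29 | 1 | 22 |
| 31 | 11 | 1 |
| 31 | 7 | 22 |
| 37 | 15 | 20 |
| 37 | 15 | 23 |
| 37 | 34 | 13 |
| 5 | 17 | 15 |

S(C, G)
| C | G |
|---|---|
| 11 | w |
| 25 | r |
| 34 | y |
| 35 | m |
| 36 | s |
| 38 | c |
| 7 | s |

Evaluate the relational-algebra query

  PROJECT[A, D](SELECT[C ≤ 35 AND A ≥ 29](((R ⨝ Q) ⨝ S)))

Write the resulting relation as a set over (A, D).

{(29, 19), (37, 19), (38, 37)}

Joining R and Q on D yields {(19, 26, 37, 17, 7), (19, 26, 37, 35, 37), (19, 37, 29, 17, 7), (19, 37, 29, 35, 37), (19, 38, 18, 17, 7), (19, 38, 18, 35, 37), (31, 20, 13, 11, 1), (31, 20, 13, 7, 22), (31, 9, 19, 11, 1), (31, 9, 19, 7, 22), (37, 6, 38, 15, 20), (37, 6, 38, 15, 23), (37, 6, 38, 34, 13), (37, 8, 15, 15, 20), (37, 8, 15, 15, 23), (37, 8, 15, 34, 13)}.
Joining (R ⨝ Q) and S on C yields {(19, 26, 37, 35, 37, m), (19, 37, 29, 35, 37, m), (19, 38, 18, 35, 37, m), (31, 20, 13, 11, 1, w), (31, 20, 13, 7, 22, s), (31, 9, 19, 11, 1, w), (31, 9, 19, 7, 22, s), (37, 6, 38, 34, 13, y), (37, 8, 15, 34, 13, y)}.
Filtering on C ≤ 35 AND A ≥ 29 leaves {(19, 26, 37, 35, 37, m), (19, 37, 29, 35, 37, m), (37, 6, 38, 34, 13, y)}.
π_{A, D} gives {(29, 19), (37, 19), (38, 37)}.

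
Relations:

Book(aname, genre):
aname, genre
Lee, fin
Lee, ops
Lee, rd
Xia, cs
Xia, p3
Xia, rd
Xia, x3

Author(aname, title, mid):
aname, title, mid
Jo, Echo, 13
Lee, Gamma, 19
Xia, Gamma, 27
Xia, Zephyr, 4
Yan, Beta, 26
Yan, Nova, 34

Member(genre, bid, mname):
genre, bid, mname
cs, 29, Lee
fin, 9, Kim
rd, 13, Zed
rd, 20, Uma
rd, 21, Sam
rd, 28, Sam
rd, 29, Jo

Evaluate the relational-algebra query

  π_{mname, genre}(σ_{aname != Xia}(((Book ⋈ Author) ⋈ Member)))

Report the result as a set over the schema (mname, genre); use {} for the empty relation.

Joining Book and Author on aname yields {(Lee, fin, Gamma, 19), (Lee, ops, Gamma, 19), (Lee, rd, Gamma, 19), (Xia, cs, Gamma, 27), (Xia, cs, Zephyr, 4), (Xia, p3, Gamma, 27), (Xia, p3, Zephyr, 4), (Xia, rd, Gamma, 27), (Xia, rd, Zephyr, 4), (Xia, x3, Gamma, 27), (Xia, x3, Zephyr, 4)}.
Joining (Book ⋈ Author) and Member on genre yields {(Lee, fin, Gamma, 19, 9, Kim), (Lee, rd, Gamma, 19, 13, Zed), (Lee, rd, Gamma, 19, 20, Uma), (Lee, rd, Gamma, 19, 21, Sam), (Lee, rd, Gamma, 19, 28, Sam), (Lee, rd, Gamma, 19, 29, Jo), (Xia, cs, Gamma, 27, 29, Lee), (Xia, cs, Zephyr, 4, 29, Lee), (Xia, rd, Gamma, 27, 13, Zed), (Xia, rd, Gamma, 27, 20, Uma), (Xia, rd, Gamma, 27, 21, Sam), (Xia, rd, Gamma, 27, 28, Sam), (Xia, rd, Gamma, 27, 29, Jo), (Xia, rd, Zephyr, 4, 13, Zed), (Xia, rd, Zephyr, 4, 20, Uma), (Xia, rd, Zephyr, 4, 21, Sam), (Xia, rd, Zephyr, 4, 28, Sam), (Xia, rd, Zephyr, 4, 29, Jo)}.
Apply σ_{aname != Xia}; surviving tuples: {(Lee, fin, Gamma, 19, 9, Kim), (Lee, rd, Gamma, 19, 13, Zed), (Lee, rd, Gamma, 19, 20, Uma), (Lee, rd, Gamma, 19, 21, Sam), (Lee, rd, Gamma, 19, 28, Sam), (Lee, rd, Gamma, 19, 29, Jo)}
Projecting to mname, genre (1 duplicate(s) eliminated): {(Jo, rd), (Kim, fin), (Sam, rd), (Uma, rd), (Zed, rd)}

{(Jo, rd), (Kim, fin), (Sam, rd), (Uma, rd), (Zed, rd)}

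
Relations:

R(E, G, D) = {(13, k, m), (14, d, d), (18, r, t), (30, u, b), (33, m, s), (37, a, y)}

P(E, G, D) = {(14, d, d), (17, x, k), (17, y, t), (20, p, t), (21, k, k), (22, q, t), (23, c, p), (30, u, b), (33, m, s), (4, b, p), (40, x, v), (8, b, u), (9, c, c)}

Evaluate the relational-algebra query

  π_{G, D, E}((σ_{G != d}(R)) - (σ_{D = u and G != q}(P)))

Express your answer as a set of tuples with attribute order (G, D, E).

{(a, y, 37), (k, m, 13), (m, s, 33), (r, t, 18), (u, b, 30)}

Filtering on G != d leaves {(13, k, m), (18, r, t), (30, u, b), (33, m, s), (37, a, y)}.
Filtering on D = u and G != q leaves {(8, b, u)}.
Set difference of the two operands is {(13, k, m), (18, r, t), (30, u, b), (33, m, s), (37, a, y)}.
π[G, D, E]: project onto (G, D, E) → {(a, y, 37), (k, m, 13), (m, s, 33), (r, t, 18), (u, b, 30)}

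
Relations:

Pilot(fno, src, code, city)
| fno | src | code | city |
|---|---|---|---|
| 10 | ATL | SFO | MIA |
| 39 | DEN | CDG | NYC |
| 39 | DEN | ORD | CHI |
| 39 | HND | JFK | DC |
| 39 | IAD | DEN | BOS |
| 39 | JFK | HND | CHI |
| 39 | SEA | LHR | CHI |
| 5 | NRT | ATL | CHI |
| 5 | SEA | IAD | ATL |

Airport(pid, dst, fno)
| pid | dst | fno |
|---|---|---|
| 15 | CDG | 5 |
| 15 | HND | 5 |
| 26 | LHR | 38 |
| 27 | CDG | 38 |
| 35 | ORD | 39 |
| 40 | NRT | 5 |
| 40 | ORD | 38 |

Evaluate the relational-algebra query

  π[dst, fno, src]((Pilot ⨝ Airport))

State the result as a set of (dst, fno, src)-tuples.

Joining Pilot and Airport on fno yields {(39, DEN, CDG, NYC, 35, ORD), (39, DEN, ORD, CHI, 35, ORD), (39, HND, JFK, DC, 35, ORD), (39, IAD, DEN, BOS, 35, ORD), (39, JFK, HND, CHI, 35, ORD), (39, SEA, LHR, CHI, 35, ORD), (5, NRT, ATL, CHI, 15, CDG), (5, NRT, ATL, CHI, 15, HND), (5, NRT, ATL, CHI, 40, NRT), (5, SEA, IAD, ATL, 15, CDG), (5, SEA, IAD, ATL, 15, HND), (5, SEA, IAD, ATL, 40, NRT)}.
π_{dst, fno, src} gives {(CDG, 5, NRT), (CDG, 5, SEA), (HND, 5, NRT), (HND, 5, SEA), (NRT, 5, NRT), (NRT, 5, SEA), (ORD, 39, DEN), (ORD, 39, HND), (ORD, 39, IAD), (ORD, 39, JFK), (ORD, 39, SEA)} (1 duplicate(s) eliminated).

{(CDG, 5, NRT), (CDG, 5, SEA), (HND, 5, NRT), (HND, 5, SEA), (NRT, 5, NRT), (NRT, 5, SEA), (ORD, 39, DEN), (ORD, 39, HND), (ORD, 39, IAD), (ORD, 39, JFK), (ORD, 39, SEA)}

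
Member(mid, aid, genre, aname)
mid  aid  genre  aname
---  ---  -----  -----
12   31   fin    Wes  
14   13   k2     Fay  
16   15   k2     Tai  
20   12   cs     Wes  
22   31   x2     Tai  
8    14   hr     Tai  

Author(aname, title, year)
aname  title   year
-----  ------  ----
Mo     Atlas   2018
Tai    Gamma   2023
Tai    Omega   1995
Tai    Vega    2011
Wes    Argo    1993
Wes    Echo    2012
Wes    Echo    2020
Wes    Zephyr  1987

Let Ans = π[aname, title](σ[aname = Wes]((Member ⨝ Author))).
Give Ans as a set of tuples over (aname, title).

Natural join on aname: {(12, 31, fin, Wes, Argo, 1993), (12, 31, fin, Wes, Echo, 2012), (12, 31, fin, Wes, Echo, 2020), (12, 31, fin, Wes, Zephyr, 1987), (16, 15, k2, Tai, Gamma, 2023), (16, 15, k2, Tai, Omega, 1995), (16, 15, k2, Tai, Vega, 2011), (20, 12, cs, Wes, Argo, 1993), (20, 12, cs, Wes, Echo, 2012), (20, 12, cs, Wes, Echo, 2020), (20, 12, cs, Wes, Zephyr, 1987), (22, 31, x2, Tai, Gamma, 2023), (22, 31, x2, Tai, Omega, 1995), (22, 31, x2, Tai, Vega, 2011), (8, 14, hr, Tai, Gamma, 2023), (8, 14, hr, Tai, Omega, 1995), (8, 14, hr, Tai, Vega, 2011)}
σ[aname = Wes]: keep tuples satisfying aname = Wes → {(12, 31, fin, Wes, Argo, 1993), (12, 31, fin, Wes, Echo, 2012), (12, 31, fin, Wes, Echo, 2020), (12, 31, fin, Wes, Zephyr, 1987), (20, 12, cs, Wes, Argo, 1993), (20, 12, cs, Wes, Echo, 2012), (20, 12, cs, Wes, Echo, 2020), (20, 12, cs, Wes, Zephyr, 1987)}
Keep only column(s) aname, title (5 duplicate(s) eliminated): {(Wes, Argo), (Wes, Echo), (Wes, Zephyr)}

{(Wes, Argo), (Wes, Echo), (Wes, Zephyr)}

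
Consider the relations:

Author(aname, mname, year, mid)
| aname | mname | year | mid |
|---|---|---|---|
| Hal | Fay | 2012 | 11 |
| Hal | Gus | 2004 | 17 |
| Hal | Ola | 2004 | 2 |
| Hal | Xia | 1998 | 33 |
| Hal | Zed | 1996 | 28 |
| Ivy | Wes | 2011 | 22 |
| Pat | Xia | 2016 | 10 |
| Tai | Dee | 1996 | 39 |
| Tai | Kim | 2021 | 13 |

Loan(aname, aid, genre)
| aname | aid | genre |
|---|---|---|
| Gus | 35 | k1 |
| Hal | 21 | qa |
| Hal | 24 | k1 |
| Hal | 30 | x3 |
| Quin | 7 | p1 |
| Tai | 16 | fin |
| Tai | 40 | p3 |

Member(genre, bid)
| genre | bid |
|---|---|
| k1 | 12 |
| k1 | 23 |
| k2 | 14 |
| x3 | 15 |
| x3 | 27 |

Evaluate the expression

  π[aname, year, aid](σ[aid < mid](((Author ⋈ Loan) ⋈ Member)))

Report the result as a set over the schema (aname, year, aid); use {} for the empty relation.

Author ⋈ Loan (natural join on aname): {(Hal, Fay, 2012, 11, 21, qa), (Hal, Fay, 2012, 11, 24, k1), (Hal, Fay, 2012, 11, 30, x3), (Hal, Gus, 2004, 17, 21, qa), (Hal, Gus, 2004, 17, 24, k1), (Hal, Gus, 2004, 17, 30, x3), (Hal, Ola, 2004, 2, 21, qa), (Hal, Ola, 2004, 2, 24, k1), (Hal, Ola, 2004, 2, 30, x3), (Hal, Xia, 1998, 33, 21, qa), (Hal, Xia, 1998, 33, 24, k1), (Hal, Xia, 1998, 33, 30, x3), (Hal, Zed, 1996, 28, 21, qa), (Hal, Zed, 1996, 28, 24, k1), (Hal, Zed, 1996, 28, 30, x3), (Tai, Dee, 1996, 39, 16, fin), (Tai, Dee, 1996, 39, 40, p3), (Tai, Kim, 2021, 13, 16, fin), (Tai, Kim, 2021, 13, 40, p3)}
(Author ⋈ Loan) ⋈ Member (natural join on genre): {(Hal, Fay, 2012, 11, 24, k1, 12), (Hal, Fay, 2012, 11, 24, k1, 23), (Hal, Fay, 2012, 11, 30, x3, 15), (Hal, Fay, 2012, 11, 30, x3, 27), (Hal, Gus, 2004, 17, 24, k1, 12), (Hal, Gus, 2004, 17, 24, k1, 23), (Hal, Gus, 2004, 17, 30, x3, 15), (Hal, Gus, 2004, 17, 30, x3, 27), (Hal, Ola, 2004, 2, 24, k1, 12), (Hal, Ola, 2004, 2, 24, k1, 23), (Hal, Ola, 2004, 2, 30, x3, 15), (Hal, Ola, 2004, 2, 30, x3, 27), (Hal, Xia, 1998, 33, 24, k1, 12), (Hal, Xia, 1998, 33, 24, k1, 23), (Hal, Xia, 1998, 33, 30, x3, 15), (Hal, Xia, 1998, 33, 30, x3, 27), (Hal, Zed, 1996, 28, 24, k1, 12), (Hal, Zed, 1996, 28, 24, k1, 23), (Hal, Zed, 1996, 28, 30, x3, 15), (Hal, Zed, 1996, 28, 30, x3, 27)}
σ[aid < mid]: keep tuples satisfying aid < mid → {(Hal, Xia, 1998, 33, 24, k1, 12), (Hal, Xia, 1998, 33, 24, k1, 23), (Hal, Xia, 1998, 33, 30, x3, 15), (Hal, Xia, 1998, 33, 30, x3, 27), (Hal, Zed, 1996, 28, 24, k1, 12), (Hal, Zed, 1996, 28, 24, k1, 23)}
π_{aname, year, aid} gives {(Hal, 1996, 24), (Hal, 1998, 24), (Hal, 1998, 30)} (3 duplicate(s) eliminated).

{(Hal, 1996, 24), (Hal, 1998, 24), (Hal, 1998, 30)}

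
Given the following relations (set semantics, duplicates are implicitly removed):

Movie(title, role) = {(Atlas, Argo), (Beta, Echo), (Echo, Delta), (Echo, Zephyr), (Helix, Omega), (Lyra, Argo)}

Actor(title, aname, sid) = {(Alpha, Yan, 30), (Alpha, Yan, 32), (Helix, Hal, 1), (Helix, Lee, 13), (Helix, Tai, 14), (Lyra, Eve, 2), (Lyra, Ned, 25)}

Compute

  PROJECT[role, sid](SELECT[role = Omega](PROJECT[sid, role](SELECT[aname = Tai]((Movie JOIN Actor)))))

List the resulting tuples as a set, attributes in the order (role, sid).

{(Omega, 14)}

Joining Movie and Actor on title yields {(Helix, Omega, Hal, 1), (Helix, Omega, Lee, 13), (Helix, Omega, Tai, 14), (Lyra, Argo, Eve, 2), (Lyra, Argo, Ned, 25)}.
σ[aname = Tai]: keep tuples satisfying aname = Tai → {(Helix, Omega, Tai, 14)}
π[sid, role]: project onto (sid, role) → {(14, Omega)}
σ[role = Omega]: keep tuples satisfying role = Omega → {(14, Omega)}
π[role, sid]: project onto (role, sid) → {(Omega, 14)}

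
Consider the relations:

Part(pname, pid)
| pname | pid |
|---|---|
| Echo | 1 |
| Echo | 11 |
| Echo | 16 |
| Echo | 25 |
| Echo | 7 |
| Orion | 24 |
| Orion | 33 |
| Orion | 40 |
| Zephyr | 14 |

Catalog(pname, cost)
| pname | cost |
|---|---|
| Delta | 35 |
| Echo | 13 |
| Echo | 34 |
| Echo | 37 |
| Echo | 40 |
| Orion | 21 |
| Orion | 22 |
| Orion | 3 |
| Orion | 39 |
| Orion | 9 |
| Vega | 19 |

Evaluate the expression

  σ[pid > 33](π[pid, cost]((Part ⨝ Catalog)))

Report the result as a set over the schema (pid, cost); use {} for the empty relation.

Part ⋈ Catalog (natural join on pname): {(Echo, 1, 13), (Echo, 1, 34), (Echo, 1, 37), (Echo, 1, 40), (Echo, 11, 13), (Echo, 11, 34), (Echo, 11, 37), (Echo, 11, 40), (Echo, 16, 13), (Echo, 16, 34), (Echo, 16, 37), (Echo, 16, 40), (Echo, 25, 13), (Echo, 25, 34), (Echo, 25, 37), (Echo, 25, 40), (Echo, 7, 13), (Echo, 7, 34), (Echo, 7, 37), (Echo, 7, 40), (Orion, 24, 21), (Orion, 24, 22), (Orion, 24, 3), (Orion, 24, 39), (Orion, 24, 9), (Orion, 33, 21), (Orion, 33, 22), (Orion, 33, 3), (Orion, 33, 39), (Orion, 33, 9), (Orion, 40, 21), (Orion, 40, 22), (Orion, 40, 3), (Orion, 40, 39), (Orion, 40, 9)}
Projecting to pid, cost: {(1, 13), (1, 34), (1, 37), (1, 40), (11, 13), (11, 34), (11, 37), (11, 40), (16, 13), (16, 34), (16, 37), (16, 40), (24, 21), (24, 22), (24, 3), (24, 39), (24, 9), (25, 13), (25, 34), (25, 37), (25, 40), (33, 21), (33, 22), (33, 3), (33, 39), (33, 9), (40, 21), (40, 22), (40, 3), (40, 39), (40, 9), (7, 13), (7, 34), (7, 37), (7, 40)}
Selection pid > 33: {(40, 21), (40, 22), (40, 3), (40, 39), (40, 9)}

{(40, 21), (40, 22), (40, 3), (40, 39), (40, 9)}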